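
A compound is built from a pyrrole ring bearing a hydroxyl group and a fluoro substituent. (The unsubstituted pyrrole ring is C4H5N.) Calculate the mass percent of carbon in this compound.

Atom tally by fragment:
  pyrrole ring core → C:4 H:5 N:1
  (− 2 ring H displaced by substituents)
  + OH → O:1 H:1
  + F → F:1
Element totals:
  C: 4
  H: 4
  F: 1
  N: 1
  O: 1
Molecular formula: C4H4FNO.
Molar mass = 101.080 g/mol.
Mass from C: 4 × 12.011 = 48.044 g/mol.
%C = 48.044 / 101.080 × 100 = 47.53%.

47.53%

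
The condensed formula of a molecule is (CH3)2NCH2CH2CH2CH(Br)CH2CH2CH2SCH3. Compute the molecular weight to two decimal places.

268.26 g/mol

Atom tally by fragment:
  (CH3)2NCH2 → C:3 H:8 N:1
  CH2 → C:1 H:2
  CH2 → C:1 H:2
  CH(Br) → C:1 H:1 Br:1
  CH2 → C:1 H:2
  CH2 → C:1 H:2
  CH2SCH3 → C:2 H:5 S:1
Element totals:
  C: 10
  H: 22
  Br: 1
  N: 1
  S: 1
Molecular formula: C10H22BrNS.
  M = 10(12.011) + 22(1.008) + 79.904 + 14.007 + 32.06
    = 120.110 + 22.176 + 79.904 + 14.007 + 32.060 = 268.257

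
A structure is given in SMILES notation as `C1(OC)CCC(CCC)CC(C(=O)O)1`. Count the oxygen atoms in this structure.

Atom tally by fragment:
  cyclohexane ring core → C:6 H:12
  (− 3 ring H displaced by substituents)
  + OCH3 → C:1 H:3 O:1
  + CH2CH2CH3 → C:3 H:7
  + COOH → C:1 H:1 O:2
Element totals:
  C: 11
  H: 20
  O: 3

3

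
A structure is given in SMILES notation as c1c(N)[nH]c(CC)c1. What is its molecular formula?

Atom tally by fragment:
  pyrrole ring core → C:4 H:5 N:1
  (− 2 ring H displaced by substituents)
  + NH2 → N:1 H:2
  + C2H5 → C:2 H:5
Element totals:
  C: 6
  H: 10
  N: 2

C6H10N2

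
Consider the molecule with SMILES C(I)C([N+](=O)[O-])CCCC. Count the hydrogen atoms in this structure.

12

Atom tally by fragment:
  ICH2 → C:1 H:2 I:1
  CH(NO2) → C:1 H:1 N:1 O:2
  CH2 → C:1 H:2
  CH2 → C:1 H:2
  CH2 → C:1 H:2
  CH3 → C:1 H:3
Element totals:
  C: 6
  H: 12
  I: 1
  N: 1
  O: 2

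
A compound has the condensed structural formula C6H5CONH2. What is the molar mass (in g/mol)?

Atom tally by fragment:
  benzene ring core → C:6 H:6
  (− 1 ring H displaced by substituents)
  + CONH2 → C:1 H:2 O:1 N:1
Element totals:
  C: 7
  H: 7
  N: 1
  O: 1
Molecular formula: C7H7NO.
  M = 7(12.011) + 7(1.008) + 14.007 + 15.999
    = 84.077 + 7.056 + 14.007 + 15.999 = 121.139

121.14 g/mol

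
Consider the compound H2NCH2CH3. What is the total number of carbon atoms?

Atom tally by fragment:
  H2NCH2 → C:1 H:4 N:1
  CH3 → C:1 H:3
Element totals:
  C: 2
  H: 7
  N: 1

2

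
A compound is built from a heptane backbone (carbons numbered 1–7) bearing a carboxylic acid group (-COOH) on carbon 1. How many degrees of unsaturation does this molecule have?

1

Atom tally by fragment:
  HOOCCH2 → C:2 H:3 O:2
  CH2 → C:1 H:2
  CH2 → C:1 H:2
  CH2 → C:1 H:2
  CH2 → C:1 H:2
  CH2 → C:1 H:2
  CH3 → C:1 H:3
Element totals:
  C: 8
  H: 16
  O: 2
Molecular formula: C8H16O2.
DoU = (2C + 2 + N − H − X) / 2 = (2·8 + 2 + 0 − 16 − 0) / 2 = 1.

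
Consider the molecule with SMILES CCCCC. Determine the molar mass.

72.15 g/mol

Atom tally by fragment:
  CH3 → C:1 H:3
  CH2 → C:1 H:2
  CH2 → C:1 H:2
  CH2 → C:1 H:2
  CH3 → C:1 H:3
Element totals:
  C: 5
  H: 12
Molecular formula: C5H12.
  M = 5(12.011) + 12(1.008)
    = 60.055 + 12.096 = 72.151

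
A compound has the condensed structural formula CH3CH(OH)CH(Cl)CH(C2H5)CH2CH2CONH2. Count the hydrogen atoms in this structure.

18

Atom tally by fragment:
  CH3 → C:1 H:3
  CH(OH) → C:1 H:2 O:1
  CH(Cl) → C:1 H:1 Cl:1
  CH(C2H5) → C:3 H:6
  CH2 → C:1 H:2
  CH2CONH2 → C:2 H:4 O:1 N:1
Element totals:
  C: 9
  H: 18
  Cl: 1
  N: 1
  O: 2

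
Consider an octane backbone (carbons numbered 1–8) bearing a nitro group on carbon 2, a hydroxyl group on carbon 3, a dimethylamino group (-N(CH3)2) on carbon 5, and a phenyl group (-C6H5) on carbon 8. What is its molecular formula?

Atom tally by fragment:
  CH3 → C:1 H:3
  CH(NO2) → C:1 H:1 N:1 O:2
  CH(OH) → C:1 H:2 O:1
  CH2 → C:1 H:2
  CH(N(CH3)2) → C:3 H:7 N:1
  CH2 → C:1 H:2
  CH2 → C:1 H:2
  CH2C6H5 → C:7 H:7
Element totals:
  C: 16
  H: 26
  N: 2
  O: 3

C16H26N2O3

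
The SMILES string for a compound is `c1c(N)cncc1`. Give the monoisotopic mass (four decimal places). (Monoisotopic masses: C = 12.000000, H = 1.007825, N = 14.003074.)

Atom tally by fragment:
  pyridine ring core → C:5 H:5 N:1
  (− 1 ring H displaced by substituents)
  + NH2 → N:1 H:2
Element totals:
  C: 5
  H: 6
  N: 2
Molecular formula: C5H6N2.
  M = 5(12.0) + 6(1.007825) + 2(14.003074)
    = 60.000000 + 6.046950 + 28.006148 = 94.053098

94.0531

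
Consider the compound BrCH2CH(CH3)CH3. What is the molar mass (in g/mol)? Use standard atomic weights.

Element totals:
  C: 4
  H: 9
  Br: 1
Molecular formula: C4H9Br.
  M = 4(12.011) + 9(1.008) + 79.904
    = 48.044 + 9.072 + 79.904 = 137.020

137.02 g/mol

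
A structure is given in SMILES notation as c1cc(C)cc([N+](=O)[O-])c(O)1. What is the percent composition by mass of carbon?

Atom tally by fragment:
  benzene ring core → C:6 H:6
  (− 3 ring H displaced by substituents)
  + CH3 → C:1 H:3
  + NO2 → N:1 O:2
  + OH → O:1 H:1
Element totals:
  C: 7
  H: 7
  N: 1
  O: 3
Molecular formula: C7H7NO3.
Molar mass = 153.137 g/mol.
Mass from C: 7 × 12.011 = 84.077 g/mol.
%C = 84.077 / 153.137 × 100 = 54.90%.

54.90%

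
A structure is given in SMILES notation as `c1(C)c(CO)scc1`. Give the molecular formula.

C6H8OS

Atom tally by fragment:
  thiophene ring core → C:4 H:4 S:1
  (− 2 ring H displaced by substituents)
  + CH3 → C:1 H:3
  + CH2OH → C:1 H:3 O:1
Element totals:
  C: 6
  H: 8
  O: 1
  S: 1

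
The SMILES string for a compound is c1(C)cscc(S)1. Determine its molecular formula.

Atom tally by fragment:
  thiophene ring core → C:4 H:4 S:1
  (− 2 ring H displaced by substituents)
  + CH3 → C:1 H:3
  + SH → S:1 H:1
Element totals:
  C: 5
  H: 6
  S: 2

C5H6S2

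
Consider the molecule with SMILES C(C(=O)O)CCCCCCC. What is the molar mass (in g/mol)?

Atom tally by fragment:
  HOOCCH2 → C:2 H:3 O:2
  CH2 → C:1 H:2
  CH2 → C:1 H:2
  CH2 → C:1 H:2
  CH2 → C:1 H:2
  CH2 → C:1 H:2
  CH2 → C:1 H:2
  CH3 → C:1 H:3
Element totals:
  C: 9
  H: 18
  O: 2
Molecular formula: C9H18O2.
  M = 9(12.011) + 18(1.008) + 2(15.999)
    = 108.099 + 18.144 + 31.998 = 158.241

158.24 g/mol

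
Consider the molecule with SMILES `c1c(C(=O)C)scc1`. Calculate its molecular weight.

126.17 g/mol

Atom tally by fragment:
  thiophene ring core → C:4 H:4 S:1
  (− 1 ring H displaced by substituents)
  + COCH3 → C:2 H:3 O:1
Element totals:
  C: 6
  H: 6
  O: 1
  S: 1
Molecular formula: C6H6OS.
  M = 6(12.011) + 6(1.008) + 15.999 + 32.06
    = 72.066 + 6.048 + 15.999 + 32.060 = 126.173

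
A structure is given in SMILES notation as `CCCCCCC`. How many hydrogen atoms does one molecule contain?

16

Atom tally by fragment:
  CH3 → C:1 H:3
  CH2 → C:1 H:2
  CH2 → C:1 H:2
  CH2 → C:1 H:2
  CH2 → C:1 H:2
  CH2 → C:1 H:2
  CH3 → C:1 H:3
Element totals:
  C: 7
  H: 16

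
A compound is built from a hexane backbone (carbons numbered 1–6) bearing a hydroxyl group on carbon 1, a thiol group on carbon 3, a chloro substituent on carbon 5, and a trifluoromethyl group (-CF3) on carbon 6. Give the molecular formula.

C7H12ClF3OS

Atom tally by fragment:
  HOCH2 → C:1 H:3 O:1
  CH2 → C:1 H:2
  CH(SH) → C:1 H:2 S:1
  CH2 → C:1 H:2
  CH(Cl) → C:1 H:1 Cl:1
  CH2CF3 → C:2 H:2 F:3
Element totals:
  C: 7
  H: 12
  Cl: 1
  F: 3
  O: 1
  S: 1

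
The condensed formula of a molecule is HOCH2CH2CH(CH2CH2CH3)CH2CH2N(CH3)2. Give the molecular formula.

C10H23NO

Atom tally by fragment:
  HOCH2CH2 → C:2 H:5 O:1
  CH(CH2CH2CH3) → C:4 H:8
  CH2 → C:1 H:2
  CH2N(CH3)2 → C:3 H:8 N:1
Element totals:
  C: 10
  H: 23
  N: 1
  O: 1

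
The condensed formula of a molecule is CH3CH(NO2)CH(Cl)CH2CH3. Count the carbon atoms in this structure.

5

Element totals:
  C: 5
  H: 10
  Cl: 1
  N: 1
  O: 2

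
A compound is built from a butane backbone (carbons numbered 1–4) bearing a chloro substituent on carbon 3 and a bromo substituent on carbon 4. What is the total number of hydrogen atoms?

8

Atom tally by fragment:
  CH3 → C:1 H:3
  CH2 → C:1 H:2
  CH(Cl) → C:1 H:1 Cl:1
  CH2Br → C:1 H:2 Br:1
Element totals:
  C: 4
  H: 8
  Br: 1
  Cl: 1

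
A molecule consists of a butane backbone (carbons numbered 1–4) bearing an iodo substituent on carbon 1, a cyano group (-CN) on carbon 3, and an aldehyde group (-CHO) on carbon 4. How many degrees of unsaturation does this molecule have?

3

Atom tally by fragment:
  ICH2 → C:1 H:2 I:1
  CH2 → C:1 H:2
  CH(CN) → C:2 H:1 N:1
  CH2CHO → C:2 H:3 O:1
Element totals:
  C: 6
  H: 8
  I: 1
  N: 1
  O: 1
Molecular formula: C6H8INO.
DoU = (2C + 2 + N − H − X) / 2 = (2·6 + 2 + 1 − 8 − 1) / 2 = 3.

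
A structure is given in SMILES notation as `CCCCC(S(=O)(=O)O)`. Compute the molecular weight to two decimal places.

152.21 g/mol

Atom tally by fragment:
  CH3 → C:1 H:3
  CH2 → C:1 H:2
  CH2 → C:1 H:2
  CH2 → C:1 H:2
  CH2SO3H → C:1 H:3 S:1 O:3
Element totals:
  C: 5
  H: 12
  O: 3
  S: 1
Molecular formula: C5H12O3S.
  M = 5(12.011) + 12(1.008) + 3(15.999) + 32.06
    = 60.055 + 12.096 + 47.997 + 32.060 = 152.208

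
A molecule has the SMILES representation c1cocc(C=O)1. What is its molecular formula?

C5H4O2

Atom tally by fragment:
  furan ring core → C:4 H:4 O:1
  (− 1 ring H displaced by substituents)
  + CHO → C:1 H:1 O:1
Element totals:
  C: 5
  H: 4
  O: 2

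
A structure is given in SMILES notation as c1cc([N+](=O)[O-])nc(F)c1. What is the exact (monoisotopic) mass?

Atom tally by fragment:
  pyridine ring core → C:5 H:5 N:1
  (− 2 ring H displaced by substituents)
  + NO2 → N:1 O:2
  + F → F:1
Element totals:
  C: 5
  H: 3
  F: 1
  N: 2
  O: 2
Molecular formula: C5H3FN2O2.
  M = 5(12.0) + 3(1.007825) + 18.998403 + 2(14.003074) + 2(15.994915)
    = 60.000000 + 3.023475 + 18.998403 + 28.006148 + 31.989830 = 142.017856

142.0179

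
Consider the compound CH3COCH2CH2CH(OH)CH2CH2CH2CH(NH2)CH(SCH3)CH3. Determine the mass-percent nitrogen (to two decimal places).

5.66%

Element totals:
  C: 12
  H: 25
  N: 1
  O: 2
  S: 1
Molecular formula: C12H25NO2S.
Molar mass = 247.397 g/mol.
Mass from N: 1 × 14.007 = 14.007 g/mol.
%N = 14.007 / 247.397 × 100 = 5.66%.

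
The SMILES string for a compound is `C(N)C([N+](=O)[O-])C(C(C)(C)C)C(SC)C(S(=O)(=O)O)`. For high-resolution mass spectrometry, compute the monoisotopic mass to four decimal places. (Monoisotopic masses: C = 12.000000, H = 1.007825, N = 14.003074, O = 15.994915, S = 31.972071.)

314.0970

Atom tally by fragment:
  H2NCH2 → C:1 H:4 N:1
  CH(NO2) → C:1 H:1 N:1 O:2
  CH(C(CH3)3) → C:5 H:10
  CH(SCH3) → C:2 H:4 S:1
  CH2SO3H → C:1 H:3 S:1 O:3
Element totals:
  C: 10
  H: 22
  N: 2
  O: 5
  S: 2
Molecular formula: C10H22N2O5S2.
  M = 10(12.0) + 22(1.007825) + 2(14.003074) + 5(15.994915) + 2(31.972071)
    = 120.000000 + 22.172150 + 28.006148 + 79.974575 + 63.944142 = 314.097015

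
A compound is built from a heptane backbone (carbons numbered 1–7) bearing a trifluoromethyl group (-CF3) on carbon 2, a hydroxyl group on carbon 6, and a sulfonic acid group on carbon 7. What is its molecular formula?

C8H15F3O4S

Atom tally by fragment:
  CH3 → C:1 H:3
  CH(CF3) → C:2 H:1 F:3
  CH2 → C:1 H:2
  CH2 → C:1 H:2
  CH2 → C:1 H:2
  CH(OH) → C:1 H:2 O:1
  CH2SO3H → C:1 H:3 S:1 O:3
Element totals:
  C: 8
  H: 15
  F: 3
  O: 4
  S: 1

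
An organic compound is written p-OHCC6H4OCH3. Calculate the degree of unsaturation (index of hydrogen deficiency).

5

Atom tally by fragment:
  benzene ring core → C:6 H:6
  (− 2 ring H displaced by substituents)
  + CHO → C:1 H:1 O:1
  + OCH3 → C:1 H:3 O:1
Element totals:
  C: 8
  H: 8
  O: 2
Molecular formula: C8H8O2.
DoU = (2C + 2 + N − H − X) / 2 = (2·8 + 2 + 0 − 8 − 0) / 2 = 5.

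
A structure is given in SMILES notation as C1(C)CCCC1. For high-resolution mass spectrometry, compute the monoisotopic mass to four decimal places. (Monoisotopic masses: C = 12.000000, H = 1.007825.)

Atom tally by fragment:
  cyclopentane ring core → C:5 H:10
  (− 1 ring H displaced by substituents)
  + CH3 → C:1 H:3
Element totals:
  C: 6
  H: 12
Molecular formula: C6H12.
  M = 6(12.0) + 12(1.007825)
    = 72.000000 + 12.093900 = 84.093900

84.0939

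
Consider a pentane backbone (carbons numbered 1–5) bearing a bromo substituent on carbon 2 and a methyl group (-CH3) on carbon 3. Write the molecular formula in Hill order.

C6H13Br

Atom tally by fragment:
  CH3 → C:1 H:3
  CH(Br) → C:1 H:1 Br:1
  CH(CH3) → C:2 H:4
  CH2 → C:1 H:2
  CH3 → C:1 H:3
Element totals:
  C: 6
  H: 13
  Br: 1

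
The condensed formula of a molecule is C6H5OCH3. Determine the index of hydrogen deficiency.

4

Atom tally by fragment:
  benzene ring core → C:6 H:6
  (− 1 ring H displaced by substituents)
  + OCH3 → C:1 H:3 O:1
Element totals:
  C: 7
  H: 8
  O: 1
Molecular formula: C7H8O.
DoU = (2C + 2 + N − H − X) / 2 = (2·7 + 2 + 0 − 8 − 0) / 2 = 4.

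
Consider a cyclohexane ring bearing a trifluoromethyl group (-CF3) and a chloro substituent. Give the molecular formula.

C7H10ClF3

Atom tally by fragment:
  cyclohexane ring core → C:6 H:12
  (− 2 ring H displaced by substituents)
  + CF3 → C:1 F:3
  + Cl → Cl:1
Element totals:
  C: 7
  H: 10
  Cl: 1
  F: 3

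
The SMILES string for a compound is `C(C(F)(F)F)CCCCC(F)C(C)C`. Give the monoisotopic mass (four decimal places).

214.1345

Atom tally by fragment:
  F3CCH2 → C:2 H:2 F:3
  CH2 → C:1 H:2
  CH2 → C:1 H:2
  CH2 → C:1 H:2
  CH2 → C:1 H:2
  CH(F) → C:1 H:1 F:1
  CH(CH3) → C:2 H:4
  CH3 → C:1 H:3
Element totals:
  C: 10
  H: 18
  F: 4
Molecular formula: C10H18F4.
  M = 10(12.0) + 18(1.007825) + 4(18.998403)
    = 120.000000 + 18.140850 + 75.993612 = 214.134462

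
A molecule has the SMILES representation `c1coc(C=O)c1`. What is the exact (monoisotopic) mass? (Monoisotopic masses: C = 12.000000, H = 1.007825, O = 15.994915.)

Atom tally by fragment:
  furan ring core → C:4 H:4 O:1
  (− 1 ring H displaced by substituents)
  + CHO → C:1 H:1 O:1
Element totals:
  C: 5
  H: 4
  O: 2
Molecular formula: C5H4O2.
  M = 5(12.0) + 4(1.007825) + 2(15.994915)
    = 60.000000 + 4.031300 + 31.989830 = 96.021130

96.0211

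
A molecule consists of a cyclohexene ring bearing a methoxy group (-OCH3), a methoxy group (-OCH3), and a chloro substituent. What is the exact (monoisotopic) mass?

176.0604

Atom tally by fragment:
  cyclohexene ring core → C:6 H:10
  (− 3 ring H displaced by substituents)
  + OCH3 → C:1 H:3 O:1
  + OCH3 → C:1 H:3 O:1
  + Cl → Cl:1
Element totals:
  C: 8
  H: 13
  Cl: 1
  O: 2
Molecular formula: C8H13ClO2.
  M = 8(12.0) + 13(1.007825) + 34.968853 + 2(15.994915)
    = 96.000000 + 13.101725 + 34.968853 + 31.989830 = 176.060408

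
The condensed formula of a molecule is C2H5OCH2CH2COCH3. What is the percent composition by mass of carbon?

Atom tally by fragment:
  C2H5OCH2 → C:3 H:7 O:1
  CH2COCH3 → C:3 H:5 O:1
Element totals:
  C: 6
  H: 12
  O: 2
Molecular formula: C6H12O2.
Molar mass = 116.160 g/mol.
Mass from C: 6 × 12.011 = 72.066 g/mol.
%C = 72.066 / 116.160 × 100 = 62.04%.

62.04%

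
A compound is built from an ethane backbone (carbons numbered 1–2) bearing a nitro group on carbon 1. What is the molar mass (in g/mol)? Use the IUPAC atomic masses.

75.07 g/mol

Atom tally by fragment:
  O2NCH2 → C:1 H:2 N:1 O:2
  CH3 → C:1 H:3
Element totals:
  C: 2
  H: 5
  N: 1
  O: 2
Molecular formula: C2H5NO2.
  M = 2(12.011) + 5(1.008) + 14.007 + 2(15.999)
    = 24.022 + 5.040 + 14.007 + 31.998 = 75.067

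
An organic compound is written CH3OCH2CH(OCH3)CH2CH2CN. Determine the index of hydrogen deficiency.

Atom tally by fragment:
  CH3OCH2 → C:2 H:5 O:1
  CH(OCH3) → C:2 H:4 O:1
  CH2 → C:1 H:2
  CH2CN → C:2 H:2 N:1
Element totals:
  C: 7
  H: 13
  N: 1
  O: 2
Molecular formula: C7H13NO2.
DoU = (2C + 2 + N − H − X) / 2 = (2·7 + 2 + 1 − 13 − 0) / 2 = 2.

2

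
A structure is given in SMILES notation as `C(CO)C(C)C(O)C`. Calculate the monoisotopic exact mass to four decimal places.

Atom tally by fragment:
  HOCH2CH2 → C:2 H:5 O:1
  CH(CH3) → C:2 H:4
  CH(OH) → C:1 H:2 O:1
  CH3 → C:1 H:3
Element totals:
  C: 6
  H: 14
  O: 2
Molecular formula: C6H14O2.
  M = 6(12.0) + 14(1.007825) + 2(15.994915)
    = 72.000000 + 14.109550 + 31.989830 = 118.099380

118.0994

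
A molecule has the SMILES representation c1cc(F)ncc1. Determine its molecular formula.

C5H4FN

Atom tally by fragment:
  pyridine ring core → C:5 H:5 N:1
  (− 1 ring H displaced by substituents)
  + F → F:1
Element totals:
  C: 5
  H: 4
  F: 1
  N: 1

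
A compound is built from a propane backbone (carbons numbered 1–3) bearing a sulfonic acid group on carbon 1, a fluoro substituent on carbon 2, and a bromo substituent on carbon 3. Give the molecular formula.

Atom tally by fragment:
  HO3SCH2 → C:1 H:3 S:1 O:3
  CH(F) → C:1 H:1 F:1
  CH2Br → C:1 H:2 Br:1
Element totals:
  C: 3
  H: 6
  Br: 1
  F: 1
  O: 3
  S: 1

C3H6BrFO3S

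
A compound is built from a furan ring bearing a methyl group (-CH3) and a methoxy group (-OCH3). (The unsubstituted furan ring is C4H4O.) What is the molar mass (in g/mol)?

112.13 g/mol

Atom tally by fragment:
  furan ring core → C:4 H:4 O:1
  (− 2 ring H displaced by substituents)
  + CH3 → C:1 H:3
  + OCH3 → C:1 H:3 O:1
Element totals:
  C: 6
  H: 8
  O: 2
Molecular formula: C6H8O2.
  M = 6(12.011) + 8(1.008) + 2(15.999)
    = 72.066 + 8.064 + 31.998 = 112.128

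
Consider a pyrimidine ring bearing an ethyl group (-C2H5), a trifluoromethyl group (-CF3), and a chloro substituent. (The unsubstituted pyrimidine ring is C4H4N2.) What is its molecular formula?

C7H6ClF3N2

Atom tally by fragment:
  pyrimidine ring core → C:4 H:4 N:2
  (− 3 ring H displaced by substituents)
  + C2H5 → C:2 H:5
  + CF3 → C:1 F:3
  + Cl → Cl:1
Element totals:
  C: 7
  H: 6
  Cl: 1
  F: 3
  N: 2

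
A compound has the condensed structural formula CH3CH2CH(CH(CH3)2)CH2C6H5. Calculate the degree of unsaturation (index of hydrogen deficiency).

4

Atom tally by fragment:
  CH3 → C:1 H:3
  CH2 → C:1 H:2
  CH(CH(CH3)2) → C:4 H:8
  CH2C6H5 → C:7 H:7
Element totals:
  C: 13
  H: 20
Molecular formula: C13H20.
DoU = (2C + 2 + N − H − X) / 2 = (2·13 + 2 + 0 − 20 − 0) / 2 = 4.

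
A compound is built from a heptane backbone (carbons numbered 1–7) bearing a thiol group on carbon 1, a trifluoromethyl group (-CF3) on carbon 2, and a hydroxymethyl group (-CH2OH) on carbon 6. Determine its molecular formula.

C9H17F3OS

Atom tally by fragment:
  HSCH2 → C:1 H:3 S:1
  CH(CF3) → C:2 H:1 F:3
  CH2 → C:1 H:2
  CH2 → C:1 H:2
  CH2 → C:1 H:2
  CH(CH2OH) → C:2 H:4 O:1
  CH3 → C:1 H:3
Element totals:
  C: 9
  H: 17
  F: 3
  O: 1
  S: 1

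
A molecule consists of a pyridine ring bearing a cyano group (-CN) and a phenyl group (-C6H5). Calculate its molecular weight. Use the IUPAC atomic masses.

180.21 g/mol

Atom tally by fragment:
  pyridine ring core → C:5 H:5 N:1
  (− 2 ring H displaced by substituents)
  + CN → C:1 N:1
  + C6H5 → C:6 H:5
Element totals:
  C: 12
  H: 8
  N: 2
Molecular formula: C12H8N2.
  M = 12(12.011) + 8(1.008) + 2(14.007)
    = 144.132 + 8.064 + 28.014 = 180.210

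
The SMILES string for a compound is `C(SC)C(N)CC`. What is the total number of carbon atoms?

5

Atom tally by fragment:
  CH3SCH2 → C:2 H:5 S:1
  CH(NH2) → C:1 H:3 N:1
  CH2 → C:1 H:2
  CH3 → C:1 H:3
Element totals:
  C: 5
  H: 13
  N: 1
  S: 1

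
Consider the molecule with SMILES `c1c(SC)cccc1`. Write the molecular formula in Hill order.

C7H8S

Atom tally by fragment:
  benzene ring core → C:6 H:6
  (− 1 ring H displaced by substituents)
  + SCH3 → C:1 H:3 S:1
Element totals:
  C: 7
  H: 8
  S: 1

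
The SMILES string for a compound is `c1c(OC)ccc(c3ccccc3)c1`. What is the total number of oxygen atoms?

1

Atom tally by fragment:
  benzene ring core → C:6 H:6
  (− 2 ring H displaced by substituents)
  + OCH3 → C:1 H:3 O:1
  + C6H5 → C:6 H:5
Element totals:
  C: 13
  H: 12
  O: 1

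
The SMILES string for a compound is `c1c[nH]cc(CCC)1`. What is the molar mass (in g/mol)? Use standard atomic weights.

Atom tally by fragment:
  pyrrole ring core → C:4 H:5 N:1
  (− 1 ring H displaced by substituents)
  + CH2CH2CH3 → C:3 H:7
Element totals:
  C: 7
  H: 11
  N: 1
Molecular formula: C7H11N.
  M = 7(12.011) + 11(1.008) + 14.007
    = 84.077 + 11.088 + 14.007 = 109.172

109.17 g/mol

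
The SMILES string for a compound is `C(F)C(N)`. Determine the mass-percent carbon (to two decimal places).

Atom tally by fragment:
  FCH2 → C:1 H:2 F:1
  CH2NH2 → C:1 H:4 N:1
Element totals:
  C: 2
  H: 6
  F: 1
  N: 1
Molecular formula: C2H6FN.
Molar mass = 63.075 g/mol.
Mass from C: 2 × 12.011 = 24.022 g/mol.
%C = 24.022 / 63.075 × 100 = 38.08%.

38.08%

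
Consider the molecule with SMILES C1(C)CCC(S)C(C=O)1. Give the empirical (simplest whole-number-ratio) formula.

Atom tally by fragment:
  cyclopentane ring core → C:5 H:10
  (− 3 ring H displaced by substituents)
  + CH3 → C:1 H:3
  + SH → S:1 H:1
  + CHO → C:1 H:1 O:1
Element totals:
  C: 7
  H: 12
  O: 1
  S: 1
Molecular formula: C7H12OS.
gcd of subscripts (7, 12, 1, 1) = 1, so the empirical formula equals the molecular formula.

C7H12OS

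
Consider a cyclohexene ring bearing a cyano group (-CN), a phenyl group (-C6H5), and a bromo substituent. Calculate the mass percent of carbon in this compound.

59.56%

Atom tally by fragment:
  cyclohexene ring core → C:6 H:10
  (− 3 ring H displaced by substituents)
  + CN → C:1 N:1
  + C6H5 → C:6 H:5
  + Br → Br:1
Element totals:
  C: 13
  H: 12
  Br: 1
  N: 1
Molecular formula: C13H12BrN.
Molar mass = 262.150 g/mol.
Mass from C: 13 × 12.011 = 156.143 g/mol.
%C = 156.143 / 262.150 × 100 = 59.56%.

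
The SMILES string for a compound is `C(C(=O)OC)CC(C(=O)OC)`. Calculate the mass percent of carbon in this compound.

Atom tally by fragment:
  CH3OOCCH2 → C:3 H:5 O:2
  CH2 → C:1 H:2
  CH2COOCH3 → C:3 H:5 O:2
Element totals:
  C: 7
  H: 12
  O: 4
Molecular formula: C7H12O4.
Molar mass = 160.169 g/mol.
Mass from C: 7 × 12.011 = 84.077 g/mol.
%C = 84.077 / 160.169 × 100 = 52.49%.

52.49%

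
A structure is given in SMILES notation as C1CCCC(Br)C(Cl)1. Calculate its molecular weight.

Atom tally by fragment:
  cyclohexane ring core → C:6 H:12
  (− 2 ring H displaced by substituents)
  + Br → Br:1
  + Cl → Cl:1
Element totals:
  C: 6
  H: 10
  Br: 1
  Cl: 1
Molecular formula: C6H10BrCl.
  M = 6(12.011) + 10(1.008) + 79.904 + 35.45
    = 72.066 + 10.080 + 79.904 + 35.450 = 197.500

197.50 g/mol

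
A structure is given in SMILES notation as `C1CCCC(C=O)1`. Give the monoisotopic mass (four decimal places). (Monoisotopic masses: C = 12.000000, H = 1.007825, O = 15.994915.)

Atom tally by fragment:
  cyclopentane ring core → C:5 H:10
  (− 1 ring H displaced by substituents)
  + CHO → C:1 H:1 O:1
Element totals:
  C: 6
  H: 10
  O: 1
Molecular formula: C6H10O.
  M = 6(12.0) + 10(1.007825) + 15.994915
    = 72.000000 + 10.078250 + 15.994915 = 98.073165

98.0732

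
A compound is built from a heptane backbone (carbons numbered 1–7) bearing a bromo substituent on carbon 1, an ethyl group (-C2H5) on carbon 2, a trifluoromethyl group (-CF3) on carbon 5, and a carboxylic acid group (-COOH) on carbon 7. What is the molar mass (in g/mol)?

319.16 g/mol

Atom tally by fragment:
  BrCH2 → C:1 H:2 Br:1
  CH(C2H5) → C:3 H:6
  CH2 → C:1 H:2
  CH2 → C:1 H:2
  CH(CF3) → C:2 H:1 F:3
  CH2 → C:1 H:2
  CH2COOH → C:2 H:3 O:2
Element totals:
  C: 11
  H: 18
  Br: 1
  F: 3
  O: 2
Molecular formula: C11H18BrF3O2.
  M = 11(12.011) + 18(1.008) + 79.904 + 3(18.998) + 2(15.999)
    = 132.121 + 18.144 + 79.904 + 56.994 + 31.998 = 319.161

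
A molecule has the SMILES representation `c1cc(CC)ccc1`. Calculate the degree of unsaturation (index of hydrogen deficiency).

4

Atom tally by fragment:
  benzene ring core → C:6 H:6
  (− 1 ring H displaced by substituents)
  + C2H5 → C:2 H:5
Element totals:
  C: 8
  H: 10
Molecular formula: C8H10.
DoU = (2C + 2 + N − H − X) / 2 = (2·8 + 2 + 0 − 10 − 0) / 2 = 4.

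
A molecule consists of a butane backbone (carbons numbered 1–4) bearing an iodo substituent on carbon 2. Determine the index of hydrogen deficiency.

0

Atom tally by fragment:
  CH3 → C:1 H:3
  CH(I) → C:1 H:1 I:1
  CH2 → C:1 H:2
  CH3 → C:1 H:3
Element totals:
  C: 4
  H: 9
  I: 1
Molecular formula: C4H9I.
DoU = (2C + 2 + N − H − X) / 2 = (2·4 + 2 + 0 − 9 − 1) / 2 = 0.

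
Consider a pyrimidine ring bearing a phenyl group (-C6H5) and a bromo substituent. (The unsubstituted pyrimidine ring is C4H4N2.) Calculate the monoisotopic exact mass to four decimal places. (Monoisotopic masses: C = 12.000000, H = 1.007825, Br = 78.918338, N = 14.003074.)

233.9793

Atom tally by fragment:
  pyrimidine ring core → C:4 H:4 N:2
  (− 2 ring H displaced by substituents)
  + C6H5 → C:6 H:5
  + Br → Br:1
Element totals:
  C: 10
  H: 7
  Br: 1
  N: 2
Molecular formula: C10H7BrN2.
  M = 10(12.0) + 7(1.007825) + 78.918338 + 2(14.003074)
    = 120.000000 + 7.054775 + 78.918338 + 28.006148 = 233.979261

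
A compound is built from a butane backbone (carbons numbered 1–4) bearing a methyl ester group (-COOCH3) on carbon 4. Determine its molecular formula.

C6H12O2

Atom tally by fragment:
  CH3 → C:1 H:3
  CH2 → C:1 H:2
  CH2 → C:1 H:2
  CH2COOCH3 → C:3 H:5 O:2
Element totals:
  C: 6
  H: 12
  O: 2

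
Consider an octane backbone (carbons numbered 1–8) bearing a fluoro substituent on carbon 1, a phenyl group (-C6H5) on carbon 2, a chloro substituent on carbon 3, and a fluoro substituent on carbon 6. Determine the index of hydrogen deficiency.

4

Atom tally by fragment:
  FCH2 → C:1 H:2 F:1
  CH(C6H5) → C:7 H:6
  CH(Cl) → C:1 H:1 Cl:1
  CH2 → C:1 H:2
  CH2 → C:1 H:2
  CH(F) → C:1 H:1 F:1
  CH2 → C:1 H:2
  CH3 → C:1 H:3
Element totals:
  C: 14
  H: 19
  Cl: 1
  F: 2
Molecular formula: C14H19ClF2.
DoU = (2C + 2 + N − H − X) / 2 = (2·14 + 2 + 0 − 19 − 3) / 2 = 4.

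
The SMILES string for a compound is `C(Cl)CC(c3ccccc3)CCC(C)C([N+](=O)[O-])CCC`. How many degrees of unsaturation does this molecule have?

5

Atom tally by fragment:
  ClCH2 → C:1 H:2 Cl:1
  CH2 → C:1 H:2
  CH(C6H5) → C:7 H:6
  CH2 → C:1 H:2
  CH2 → C:1 H:2
  CH(CH3) → C:2 H:4
  CH(NO2) → C:1 H:1 N:1 O:2
  CH2 → C:1 H:2
  CH2 → C:1 H:2
  CH3 → C:1 H:3
Element totals:
  C: 17
  H: 26
  Cl: 1
  N: 1
  O: 2
Molecular formula: C17H26ClNO2.
DoU = (2C + 2 + N − H − X) / 2 = (2·17 + 2 + 1 − 26 − 1) / 2 = 5.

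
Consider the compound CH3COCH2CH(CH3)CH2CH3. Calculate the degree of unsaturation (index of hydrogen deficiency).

1

Atom tally by fragment:
  CH3COCH2 → C:3 H:5 O:1
  CH(CH3) → C:2 H:4
  CH2 → C:1 H:2
  CH3 → C:1 H:3
Element totals:
  C: 7
  H: 14
  O: 1
Molecular formula: C7H14O.
DoU = (2C + 2 + N − H − X) / 2 = (2·7 + 2 + 0 − 14 − 0) / 2 = 1.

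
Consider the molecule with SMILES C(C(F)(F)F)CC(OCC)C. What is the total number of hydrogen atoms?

13

Atom tally by fragment:
  F3CCH2 → C:2 H:2 F:3
  CH2 → C:1 H:2
  CH(OC2H5) → C:3 H:6 O:1
  CH3 → C:1 H:3
Element totals:
  C: 7
  H: 13
  F: 3
  O: 1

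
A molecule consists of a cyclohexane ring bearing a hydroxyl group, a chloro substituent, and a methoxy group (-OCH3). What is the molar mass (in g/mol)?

164.63 g/mol

Atom tally by fragment:
  cyclohexane ring core → C:6 H:12
  (− 3 ring H displaced by substituents)
  + OH → O:1 H:1
  + Cl → Cl:1
  + OCH3 → C:1 H:3 O:1
Element totals:
  C: 7
  H: 13
  Cl: 1
  O: 2
Molecular formula: C7H13ClO2.
  M = 7(12.011) + 13(1.008) + 35.45 + 2(15.999)
    = 84.077 + 13.104 + 35.450 + 31.998 = 164.629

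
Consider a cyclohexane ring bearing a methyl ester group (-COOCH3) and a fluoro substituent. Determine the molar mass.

160.19 g/mol

Atom tally by fragment:
  cyclohexane ring core → C:6 H:12
  (− 2 ring H displaced by substituents)
  + COOCH3 → C:2 H:3 O:2
  + F → F:1
Element totals:
  C: 8
  H: 13
  F: 1
  O: 2
Molecular formula: C8H13FO2.
  M = 8(12.011) + 13(1.008) + 18.998 + 2(15.999)
    = 96.088 + 13.104 + 18.998 + 31.998 = 160.188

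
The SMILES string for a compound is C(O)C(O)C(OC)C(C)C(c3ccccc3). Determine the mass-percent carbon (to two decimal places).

69.61%

Atom tally by fragment:
  HOCH2 → C:1 H:3 O:1
  CH(OH) → C:1 H:2 O:1
  CH(OCH3) → C:2 H:4 O:1
  CH(CH3) → C:2 H:4
  CH2C6H5 → C:7 H:7
Element totals:
  C: 13
  H: 20
  O: 3
Molecular formula: C13H20O3.
Molar mass = 224.300 g/mol.
Mass from C: 13 × 12.011 = 156.143 g/mol.
%C = 156.143 / 224.300 × 100 = 69.61%.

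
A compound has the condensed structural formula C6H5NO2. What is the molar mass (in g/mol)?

123.11 g/mol

Atom tally by fragment:
  benzene ring core → C:6 H:6
  (− 1 ring H displaced by substituents)
  + NO2 → N:1 O:2
Element totals:
  C: 6
  H: 5
  N: 1
  O: 2
Molecular formula: C6H5NO2.
  M = 6(12.011) + 5(1.008) + 14.007 + 2(15.999)
    = 72.066 + 5.040 + 14.007 + 31.998 = 123.111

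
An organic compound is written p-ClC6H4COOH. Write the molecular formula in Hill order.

Element totals:
  C: 7
  H: 5
  Cl: 1
  O: 2

C7H5ClO2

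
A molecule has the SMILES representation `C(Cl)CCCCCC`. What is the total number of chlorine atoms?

1

Atom tally by fragment:
  ClCH2 → C:1 H:2 Cl:1
  CH2 → C:1 H:2
  CH2 → C:1 H:2
  CH2 → C:1 H:2
  CH2 → C:1 H:2
  CH2 → C:1 H:2
  CH3 → C:1 H:3
Element totals:
  C: 7
  H: 15
  Cl: 1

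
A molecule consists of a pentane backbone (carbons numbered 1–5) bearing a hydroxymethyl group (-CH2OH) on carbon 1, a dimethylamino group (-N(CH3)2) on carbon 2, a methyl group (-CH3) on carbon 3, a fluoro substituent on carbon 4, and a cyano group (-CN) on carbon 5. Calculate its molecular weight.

202.27 g/mol

Atom tally by fragment:
  HOCH2CH2 → C:2 H:5 O:1
  CH(N(CH3)2) → C:3 H:7 N:1
  CH(CH3) → C:2 H:4
  CH(F) → C:1 H:1 F:1
  CH2CN → C:2 H:2 N:1
Element totals:
  C: 10
  H: 19
  F: 1
  N: 2
  O: 1
Molecular formula: C10H19FN2O.
  M = 10(12.011) + 19(1.008) + 18.998 + 2(14.007) + 15.999
    = 120.110 + 19.152 + 18.998 + 28.014 + 15.999 = 202.273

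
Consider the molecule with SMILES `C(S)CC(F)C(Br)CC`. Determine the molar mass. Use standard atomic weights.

Atom tally by fragment:
  HSCH2 → C:1 H:3 S:1
  CH2 → C:1 H:2
  CH(F) → C:1 H:1 F:1
  CH(Br) → C:1 H:1 Br:1
  CH2 → C:1 H:2
  CH3 → C:1 H:3
Element totals:
  C: 6
  H: 12
  Br: 1
  F: 1
  S: 1
Molecular formula: C6H12BrFS.
  M = 6(12.011) + 12(1.008) + 79.904 + 18.998 + 32.06
    = 72.066 + 12.096 + 79.904 + 18.998 + 32.060 = 215.124

215.12 g/mol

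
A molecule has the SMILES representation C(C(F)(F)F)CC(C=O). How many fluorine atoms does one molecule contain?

Atom tally by fragment:
  F3CCH2 → C:2 H:2 F:3
  CH2 → C:1 H:2
  CH2CHO → C:2 H:3 O:1
Element totals:
  C: 5
  H: 7
  F: 3
  O: 1

3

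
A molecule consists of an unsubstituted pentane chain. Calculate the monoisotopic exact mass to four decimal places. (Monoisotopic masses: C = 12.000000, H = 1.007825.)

Atom tally by fragment:
  CH3 → C:1 H:3
  CH2 → C:1 H:2
  CH2 → C:1 H:2
  CH2 → C:1 H:2
  CH3 → C:1 H:3
Element totals:
  C: 5
  H: 12
Molecular formula: C5H12.
  M = 5(12.0) + 12(1.007825)
    = 60.000000 + 12.093900 = 72.093900

72.0939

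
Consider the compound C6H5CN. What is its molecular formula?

C7H5N

Atom tally by fragment:
  benzene ring core → C:6 H:6
  (− 1 ring H displaced by substituents)
  + CN → C:1 N:1
Element totals:
  C: 7
  H: 5
  N: 1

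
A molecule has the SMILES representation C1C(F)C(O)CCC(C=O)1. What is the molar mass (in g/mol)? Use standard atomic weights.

146.16 g/mol

Atom tally by fragment:
  cyclohexane ring core → C:6 H:12
  (− 3 ring H displaced by substituents)
  + F → F:1
  + OH → O:1 H:1
  + CHO → C:1 H:1 O:1
Element totals:
  C: 7
  H: 11
  F: 1
  O: 2
Molecular formula: C7H11FO2.
  M = 7(12.011) + 11(1.008) + 18.998 + 2(15.999)
    = 84.077 + 11.088 + 18.998 + 31.998 = 146.161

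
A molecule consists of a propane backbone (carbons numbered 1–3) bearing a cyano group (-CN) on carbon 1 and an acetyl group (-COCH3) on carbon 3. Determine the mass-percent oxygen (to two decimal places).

Atom tally by fragment:
  NCCH2 → C:2 H:2 N:1
  CH2 → C:1 H:2
  CH2COCH3 → C:3 H:5 O:1
Element totals:
  C: 6
  H: 9
  N: 1
  O: 1
Molecular formula: C6H9NO.
Molar mass = 111.144 g/mol.
Mass from O: 1 × 15.999 = 15.999 g/mol.
%O = 15.999 / 111.144 × 100 = 14.39%.

14.39%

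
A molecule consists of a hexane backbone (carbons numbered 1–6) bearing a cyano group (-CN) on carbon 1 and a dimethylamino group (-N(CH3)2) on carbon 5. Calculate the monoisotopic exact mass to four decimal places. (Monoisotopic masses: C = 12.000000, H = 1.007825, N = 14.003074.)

Atom tally by fragment:
  NCCH2 → C:2 H:2 N:1
  CH2 → C:1 H:2
  CH2 → C:1 H:2
  CH2 → C:1 H:2
  CH(N(CH3)2) → C:3 H:7 N:1
  CH3 → C:1 H:3
Element totals:
  C: 9
  H: 18
  N: 2
Molecular formula: C9H18N2.
  M = 9(12.0) + 18(1.007825) + 2(14.003074)
    = 108.000000 + 18.140850 + 28.006148 = 154.146998

154.1470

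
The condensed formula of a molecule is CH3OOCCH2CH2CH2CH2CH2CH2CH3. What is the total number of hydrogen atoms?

18

Atom tally by fragment:
  CH3OOCCH2 → C:3 H:5 O:2
  CH2 → C:1 H:2
  CH2 → C:1 H:2
  CH2 → C:1 H:2
  CH2 → C:1 H:2
  CH2 → C:1 H:2
  CH3 → C:1 H:3
Element totals:
  C: 9
  H: 18
  O: 2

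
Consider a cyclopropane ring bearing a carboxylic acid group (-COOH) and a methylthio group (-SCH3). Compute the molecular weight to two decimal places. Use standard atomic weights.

Atom tally by fragment:
  cyclopropane ring core → C:3 H:6
  (− 2 ring H displaced by substituents)
  + COOH → C:1 H:1 O:2
  + SCH3 → C:1 H:3 S:1
Element totals:
  C: 5
  H: 8
  O: 2
  S: 1
Molecular formula: C5H8O2S.
  M = 5(12.011) + 8(1.008) + 2(15.999) + 32.06
    = 60.055 + 8.064 + 31.998 + 32.060 = 132.177

132.18 g/mol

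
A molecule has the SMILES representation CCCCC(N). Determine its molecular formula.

C5H13N

Atom tally by fragment:
  CH3 → C:1 H:3
  CH2 → C:1 H:2
  CH2 → C:1 H:2
  CH2 → C:1 H:2
  CH2NH2 → C:1 H:4 N:1
Element totals:
  C: 5
  H: 13
  N: 1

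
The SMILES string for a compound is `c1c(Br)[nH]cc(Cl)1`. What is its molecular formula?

Atom tally by fragment:
  pyrrole ring core → C:4 H:5 N:1
  (− 2 ring H displaced by substituents)
  + Br → Br:1
  + Cl → Cl:1
Element totals:
  C: 4
  H: 3
  Br: 1
  Cl: 1
  N: 1

C4H3BrClN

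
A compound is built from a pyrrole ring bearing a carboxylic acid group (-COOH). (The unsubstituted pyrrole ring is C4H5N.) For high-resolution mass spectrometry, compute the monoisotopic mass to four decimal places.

Atom tally by fragment:
  pyrrole ring core → C:4 H:5 N:1
  (− 1 ring H displaced by substituents)
  + COOH → C:1 H:1 O:2
Element totals:
  C: 5
  H: 5
  N: 1
  O: 2
Molecular formula: C5H5NO2.
  M = 5(12.0) + 5(1.007825) + 14.003074 + 2(15.994915)
    = 60.000000 + 5.039125 + 14.003074 + 31.989830 = 111.032029

111.0320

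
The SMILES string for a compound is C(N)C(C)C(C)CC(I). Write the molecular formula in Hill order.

Atom tally by fragment:
  H2NCH2 → C:1 H:4 N:1
  CH(CH3) → C:2 H:4
  CH(CH3) → C:2 H:4
  CH2 → C:1 H:2
  CH2I → C:1 H:2 I:1
Element totals:
  C: 7
  H: 16
  I: 1
  N: 1

C7H16IN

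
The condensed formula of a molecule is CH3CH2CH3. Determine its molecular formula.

C3H8

Element totals:
  C: 3
  H: 8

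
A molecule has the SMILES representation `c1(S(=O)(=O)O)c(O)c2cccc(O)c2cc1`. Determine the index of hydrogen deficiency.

Atom tally by fragment:
  naphthalene ring system core → C:10 H:8
  (− 3 ring H displaced by substituents)
  + SO3H → S:1 O:3 H:1
  + OH → O:1 H:1
  + OH → O:1 H:1
Element totals:
  C: 10
  H: 8
  O: 5
  S: 1
Molecular formula: C10H8O5S.
DoU = (2C + 2 + N − H − X) / 2 = (2·10 + 2 + 0 − 8 − 0) / 2 = 7.

7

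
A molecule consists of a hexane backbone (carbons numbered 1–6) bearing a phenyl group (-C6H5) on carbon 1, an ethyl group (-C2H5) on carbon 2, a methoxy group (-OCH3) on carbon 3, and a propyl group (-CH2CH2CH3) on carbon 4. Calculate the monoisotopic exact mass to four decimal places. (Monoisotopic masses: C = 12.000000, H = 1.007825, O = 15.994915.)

Atom tally by fragment:
  C6H5CH2 → C:7 H:7
  CH(C2H5) → C:3 H:6
  CH(OCH3) → C:2 H:4 O:1
  CH(CH2CH2CH3) → C:4 H:8
  CH2 → C:1 H:2
  CH3 → C:1 H:3
Element totals:
  C: 18
  H: 30
  O: 1
Molecular formula: C18H30O.
  M = 18(12.0) + 30(1.007825) + 15.994915
    = 216.000000 + 30.234750 + 15.994915 = 262.229665

262.2297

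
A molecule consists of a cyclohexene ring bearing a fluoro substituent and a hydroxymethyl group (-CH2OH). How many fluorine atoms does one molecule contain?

1

Atom tally by fragment:
  cyclohexene ring core → C:6 H:10
  (− 2 ring H displaced by substituents)
  + F → F:1
  + CH2OH → C:1 H:3 O:1
Element totals:
  C: 7
  H: 11
  F: 1
  O: 1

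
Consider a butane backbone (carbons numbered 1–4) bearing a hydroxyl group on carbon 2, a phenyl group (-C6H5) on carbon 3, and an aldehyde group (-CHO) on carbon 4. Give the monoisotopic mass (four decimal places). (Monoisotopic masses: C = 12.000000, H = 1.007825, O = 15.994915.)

Atom tally by fragment:
  CH3 → C:1 H:3
  CH(OH) → C:1 H:2 O:1
  CH(C6H5) → C:7 H:6
  CH2CHO → C:2 H:3 O:1
Element totals:
  C: 11
  H: 14
  O: 2
Molecular formula: C11H14O2.
  M = 11(12.0) + 14(1.007825) + 2(15.994915)
    = 132.000000 + 14.109550 + 31.989830 = 178.099380

178.0994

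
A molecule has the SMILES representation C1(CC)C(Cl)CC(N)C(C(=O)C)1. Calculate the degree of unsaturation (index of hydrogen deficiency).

Atom tally by fragment:
  cyclopentane ring core → C:5 H:10
  (− 4 ring H displaced by substituents)
  + C2H5 → C:2 H:5
  + Cl → Cl:1
  + NH2 → N:1 H:2
  + COCH3 → C:2 H:3 O:1
Element totals:
  C: 9
  H: 16
  Cl: 1
  N: 1
  O: 1
Molecular formula: C9H16ClNO.
DoU = (2C + 2 + N − H − X) / 2 = (2·9 + 2 + 1 − 16 − 1) / 2 = 2.

2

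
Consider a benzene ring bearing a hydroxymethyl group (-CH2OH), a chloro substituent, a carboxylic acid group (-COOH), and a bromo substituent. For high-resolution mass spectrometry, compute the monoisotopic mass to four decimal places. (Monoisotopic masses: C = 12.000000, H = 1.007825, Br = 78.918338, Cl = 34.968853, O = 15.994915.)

Atom tally by fragment:
  benzene ring core → C:6 H:6
  (− 4 ring H displaced by substituents)
  + CH2OH → C:1 H:3 O:1
  + Cl → Cl:1
  + COOH → C:1 H:1 O:2
  + Br → Br:1
Element totals:
  C: 8
  H: 6
  Br: 1
  Cl: 1
  O: 3
Molecular formula: C8H6BrClO3.
  M = 8(12.0) + 6(1.007825) + 78.918338 + 34.968853 + 3(15.994915)
    = 96.000000 + 6.046950 + 78.918338 + 34.968853 + 47.984745 = 263.918886

263.9189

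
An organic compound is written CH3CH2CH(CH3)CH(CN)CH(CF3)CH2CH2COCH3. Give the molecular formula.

C12H18F3NO

Element totals:
  C: 12
  H: 18
  F: 3
  N: 1
  O: 1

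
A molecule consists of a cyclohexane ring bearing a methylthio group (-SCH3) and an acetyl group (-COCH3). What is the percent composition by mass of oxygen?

Atom tally by fragment:
  cyclohexane ring core → C:6 H:12
  (− 2 ring H displaced by substituents)
  + SCH3 → C:1 H:3 S:1
  + COCH3 → C:2 H:3 O:1
Element totals:
  C: 9
  H: 16
  O: 1
  S: 1
Molecular formula: C9H16OS.
Molar mass = 172.286 g/mol.
Mass from O: 1 × 15.999 = 15.999 g/mol.
%O = 15.999 / 172.286 × 100 = 9.29%.

9.29%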